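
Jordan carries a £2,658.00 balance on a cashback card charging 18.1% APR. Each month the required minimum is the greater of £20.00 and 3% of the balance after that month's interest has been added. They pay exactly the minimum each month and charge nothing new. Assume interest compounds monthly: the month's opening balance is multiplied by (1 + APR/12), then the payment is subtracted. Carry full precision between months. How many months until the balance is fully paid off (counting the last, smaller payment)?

Monthly rate r = 18.1%/12 = 1.50833% = 0.0150833.
While 3% of the post-interest balance exceeds £20.00, each month B ← (B·(1+r))·(1 − 0.03), i.e. B shrinks by the factor (1+r)·0.97 = 0.98463.
This holds for months 1–91. Entering month 92 the balance is £649.29; 3% of the post-interest balance is now below £20.00, so the flat £20.00 minimum applies from here.
From month 92 a fixed £20.00 at rate r clears £649.29 in 45 more payments. Total: 91 + 45 = 136 months.

136 months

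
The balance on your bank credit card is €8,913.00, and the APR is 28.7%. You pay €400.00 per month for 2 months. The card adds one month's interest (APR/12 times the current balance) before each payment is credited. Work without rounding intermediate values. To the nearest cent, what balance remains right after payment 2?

€8,534.87

Monthly rate r = 28.7%/12 = 2.39167% = 0.0239167.
Each month: B ← B·(1+r) − €400.00.
Month 1: interest €213.17; balance after payment €8,726.17.
Month 2: interest €208.70; balance after payment €8,534.87.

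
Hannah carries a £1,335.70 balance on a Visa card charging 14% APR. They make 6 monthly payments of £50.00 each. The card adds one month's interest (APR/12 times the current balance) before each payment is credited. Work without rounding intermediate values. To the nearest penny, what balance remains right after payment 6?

Monthly rate r = 14%/12 = 1.16667% = 0.0116667.
Each month: B ← B·(1+r) − £50.00.
Month 1: interest £15.58; balance after payment £1,301.28.
Month 2: interest £15.18; balance after payment £1,266.46.
Month 3: interest £14.78; balance after payment £1,231.24.
Month 4: interest £14.36; balance after payment £1,195.60.
Month 5: interest £13.95; balance after payment £1,159.55.
Month 6: interest £13.53; balance after payment £1,123.08.

£1,123.08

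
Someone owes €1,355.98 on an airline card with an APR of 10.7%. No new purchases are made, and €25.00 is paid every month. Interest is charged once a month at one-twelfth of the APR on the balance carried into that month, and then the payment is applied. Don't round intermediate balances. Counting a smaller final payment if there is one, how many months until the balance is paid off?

75 months

Monthly rate r = 10.7%/12 = 0.891667% = 0.00891667.
Recurrence: B ← B·(1+r) − €25.00.
Month 1: interest €12.09; balance after payment €1,343.07.
Month 2: interest €11.98; balance after payment €1,330.05.
Closed form: n = −ln(1 − rB₀/P)/ln(1+r) = −ln(0.51637)/ln(1.00892) ≈ 74.454, so the balance reaches zero during payment 75.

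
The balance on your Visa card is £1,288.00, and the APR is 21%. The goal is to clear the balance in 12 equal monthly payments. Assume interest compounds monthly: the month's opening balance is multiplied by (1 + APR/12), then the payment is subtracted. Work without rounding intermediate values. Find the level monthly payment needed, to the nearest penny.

£119.93

Monthly rate r = 21%/12 = 1.75% = 0.0175.
Level-payment amortization: P = B₀·r / (1 − (1+r)^(−n)) = 1288.00·0.0175 / (1 − 1.0175^(−12)).
Denominator 1 − (1+r)^(−12) = 0.18794212.
P = 22.54 / 0.18794212 ≈ 119.93.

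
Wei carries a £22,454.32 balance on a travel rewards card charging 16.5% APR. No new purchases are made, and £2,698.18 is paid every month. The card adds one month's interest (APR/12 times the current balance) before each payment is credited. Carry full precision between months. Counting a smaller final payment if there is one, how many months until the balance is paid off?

Monthly rate r = 16.5%/12 = 1.375% = 0.01375.
Recurrence: B ← B·(1+r) − £2,698.18.
Month 1: interest £308.75; balance after payment £20,064.89.
Month 2: interest £275.89; balance after payment £17,642.60.
Closed form: n = −ln(1 − rB₀/P)/ln(1+r) = −ln(0.88557)/ln(1.01375) ≈ 8.899, so the balance reaches zero during payment 9.

9 payments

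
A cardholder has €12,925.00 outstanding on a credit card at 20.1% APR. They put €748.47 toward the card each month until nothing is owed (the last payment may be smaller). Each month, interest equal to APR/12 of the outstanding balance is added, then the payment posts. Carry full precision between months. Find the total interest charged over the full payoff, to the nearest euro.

Monthly rate r = 20.1%/12 = 1.675% = 0.01675.
Payoff takes n = ⌈−ln(1 − rB₀/P)/ln(1+r)⌉ = ⌈20.554⌉ = 21 payments; the last is €416.38.
Total paid = 20·€748.47 + €416.38 = €15,385.78.
Total interest = total paid − principal = €15,385.78 − €12,925.00 = €2,460.78.

€2,461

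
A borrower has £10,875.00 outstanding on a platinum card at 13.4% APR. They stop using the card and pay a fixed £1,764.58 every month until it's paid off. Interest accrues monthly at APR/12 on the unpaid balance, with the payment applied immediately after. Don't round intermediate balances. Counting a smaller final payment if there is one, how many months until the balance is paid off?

Monthly rate r = 13.4%/12 = 1.11667% = 0.0111667.
Recurrence: B ← B·(1+r) − £1,764.58.
Month 1: interest £121.44; balance after payment £9,231.86.
Month 2: interest £103.09; balance after payment £7,570.37.
Closed form: n = −ln(1 − rB₀/P)/ln(1+r) = −ln(0.93118)/ln(1.01117) ≈ 6.421, so the balance reaches zero during payment 7.

7 months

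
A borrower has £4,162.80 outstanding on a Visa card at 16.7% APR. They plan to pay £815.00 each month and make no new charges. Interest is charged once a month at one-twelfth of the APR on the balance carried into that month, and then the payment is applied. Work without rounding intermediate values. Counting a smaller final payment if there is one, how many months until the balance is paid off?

Monthly rate r = 16.7%/12 = 1.39167% = 0.0139167.
Recurrence: B ← B·(1+r) − £815.00.
Month 1: interest £57.93; balance after payment £3,405.73.
Month 2: interest £47.40; balance after payment £2,638.13.
Month 3: interest £36.71; balance after payment £1,859.84.
Month 4: interest £25.88; balance after payment £1,070.73.
Month 5: interest £14.90; balance after payment £270.63.
Month 6: interest £3.77; balance after payment £0.00.

6 months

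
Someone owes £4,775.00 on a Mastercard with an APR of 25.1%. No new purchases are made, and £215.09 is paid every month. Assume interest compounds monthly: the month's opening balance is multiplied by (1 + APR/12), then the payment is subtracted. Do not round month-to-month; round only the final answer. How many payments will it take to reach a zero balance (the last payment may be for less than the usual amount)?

Monthly rate r = 25.1%/12 = 2.09167% = 0.0209167.
Recurrence: B ← B·(1+r) − £215.09.
Month 1: interest £99.88; balance after payment £4,659.79.
Month 2: interest £97.47; balance after payment £4,542.16.
Closed form: n = −ln(1 − rB₀/P)/ln(1+r) = −ln(0.53565)/ln(1.02092) ≈ 30.157, so the balance reaches zero during payment 31.

31 months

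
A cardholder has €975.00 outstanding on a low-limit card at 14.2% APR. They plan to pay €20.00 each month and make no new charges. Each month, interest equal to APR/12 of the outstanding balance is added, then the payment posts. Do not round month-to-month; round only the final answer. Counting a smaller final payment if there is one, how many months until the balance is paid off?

Monthly rate r = 14.2%/12 = 1.18333% = 0.0118333.
Recurrence: B ← B·(1+r) − €20.00.
Month 1: interest €11.54; balance after payment €966.54.
Month 2: interest €11.44; balance after payment €957.97.
Closed form: n = −ln(1 − rB₀/P)/ln(1+r) = −ln(0.42312)/ln(1.01183) ≈ 73.113, so the balance reaches zero during payment 74.

74 payments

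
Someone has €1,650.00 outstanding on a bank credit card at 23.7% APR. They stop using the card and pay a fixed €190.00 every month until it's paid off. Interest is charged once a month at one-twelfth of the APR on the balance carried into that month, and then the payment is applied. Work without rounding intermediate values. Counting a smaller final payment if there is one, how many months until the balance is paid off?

Monthly rate r = 23.7%/12 = 1.975% = 0.01975.
Recurrence: B ← B·(1+r) − €190.00.
Month 1: interest €32.59; balance after payment €1,492.59.
Month 2: interest €29.48; balance after payment €1,332.07.
Closed form: n = −ln(1 − rB₀/P)/ln(1+r) = −ln(0.82849)/ln(1.01975) ≈ 9.621, so the balance reaches zero during payment 10.

10 payments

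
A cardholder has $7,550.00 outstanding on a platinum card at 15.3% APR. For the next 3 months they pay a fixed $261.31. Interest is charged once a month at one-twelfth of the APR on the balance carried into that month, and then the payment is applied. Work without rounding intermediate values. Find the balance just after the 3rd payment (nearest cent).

$7,048.52

Monthly rate r = 15.3%/12 = 1.275% = 0.01275.
Each month: B ← B·(1+r) − $261.31.
Month 1: interest $96.26; balance after payment $7,384.95.
Month 2: interest $94.16; balance after payment $7,217.80.
Month 3: interest $92.03; balance after payment $7,048.52.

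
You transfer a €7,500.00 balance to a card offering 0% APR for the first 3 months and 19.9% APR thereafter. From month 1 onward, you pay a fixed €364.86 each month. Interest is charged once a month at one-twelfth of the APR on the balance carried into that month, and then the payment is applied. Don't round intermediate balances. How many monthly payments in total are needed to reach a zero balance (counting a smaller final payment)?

24 months

Promo months 1–3 at r₀ = 0%/12 = 0; months 4+ at r₁ = 19.9%/12 = 0.0165833.
After month 3 (no interest yet): B = €7,500.00 − 3·€364.86 = €6,405.42.
Then at r₁ with €364.86/mo: n₂ = −ln(1 − r₁·B/P)/ln(1+r₁) ≈ 20.92 → 21 more payments.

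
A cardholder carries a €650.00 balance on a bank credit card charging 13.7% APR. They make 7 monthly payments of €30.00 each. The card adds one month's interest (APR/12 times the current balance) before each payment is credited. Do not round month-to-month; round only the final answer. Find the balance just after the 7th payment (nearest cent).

€486.43

Monthly rate r = 13.7%/12 = 1.14167% = 0.0114167.
Each month: B ← B·(1+r) − €30.00.
Month 1: interest €7.42; balance after payment €627.42.
Month 2: interest €7.16; balance after payment €604.58.
Month 3: interest €6.90; balance after payment €581.49.
Month 4: interest €6.64; balance after payment €558.12.
Month 5: interest €6.37; balance after payment €534.50.
Month 6: interest €6.10; balance after payment €510.60.
Month 7: interest €5.83; balance after payment €486.43.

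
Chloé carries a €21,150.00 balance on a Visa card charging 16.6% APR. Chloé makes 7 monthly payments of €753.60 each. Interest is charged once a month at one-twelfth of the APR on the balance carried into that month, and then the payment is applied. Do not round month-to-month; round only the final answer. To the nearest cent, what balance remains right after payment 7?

Monthly rate r = 16.6%/12 = 1.38333% = 0.0138333.
Each month: B ← B·(1+r) − €753.60.
Month 1: interest €292.58; balance after payment €20,688.98.
Month 2: interest €286.20; balance after payment €20,221.57.
Month 3: interest €279.73; balance after payment €19,747.70.
Month 4: interest €273.18; balance after payment €19,267.28.
Month 5: interest €266.53; balance after payment €18,780.21.
Month 6: interest €259.79; balance after payment €18,286.40.
Month 7: interest €252.96; balance after payment €17,785.77.

€17,785.77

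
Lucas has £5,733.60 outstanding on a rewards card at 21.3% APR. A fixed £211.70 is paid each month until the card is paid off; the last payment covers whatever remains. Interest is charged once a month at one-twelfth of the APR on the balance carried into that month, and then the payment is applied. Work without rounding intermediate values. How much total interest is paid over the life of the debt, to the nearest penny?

Monthly rate r = 21.3%/12 = 1.775% = 0.01775.
Payoff takes n = ⌈−ln(1 − rB₀/P)/ln(1+r)⌉ = ⌈37.247⌉ = 38 payments; the last is £52.68.
Total paid = 37·£211.70 + £52.68 = £7,885.58.
Total interest = total paid − principal = £7,885.58 − £5,733.60 = £2,151.98.

£2,151.98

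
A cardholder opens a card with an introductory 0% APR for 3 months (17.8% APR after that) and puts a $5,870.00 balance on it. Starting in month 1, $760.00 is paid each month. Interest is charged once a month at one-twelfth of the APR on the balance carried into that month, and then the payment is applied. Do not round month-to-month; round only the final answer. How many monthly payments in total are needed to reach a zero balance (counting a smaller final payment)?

8 payments

Promo months 1–3 at r₀ = 0%/12 = 0; months 4+ at r₁ = 17.8%/12 = 0.0148333.
After month 3 (no interest yet): B = $5,870.00 − 3·$760.00 = $3,590.00.
Then at r₁ with $760.00/mo: n₂ = −ln(1 − r₁·B/P)/ln(1+r₁) ≈ 4.93 → 5 more payments.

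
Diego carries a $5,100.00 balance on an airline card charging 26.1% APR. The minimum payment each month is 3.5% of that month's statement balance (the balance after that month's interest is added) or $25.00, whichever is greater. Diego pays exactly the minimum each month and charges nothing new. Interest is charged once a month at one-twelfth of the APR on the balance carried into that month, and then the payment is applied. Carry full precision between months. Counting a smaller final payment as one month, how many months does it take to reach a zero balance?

Monthly rate r = 26.1%/12 = 2.175% = 0.02175.
While 3.5% of the post-interest balance exceeds $25.00, each month B ← (B·(1+r))·(1 − 0.035), i.e. B shrinks by the factor (1+r)·0.965 = 0.98599.
This holds for months 1–141. Entering month 142 the balance is $697.46; 3.5% of the post-interest balance is now below $25.00, so the flat $25.00 minimum applies from here.
From month 142 a fixed $25.00 at rate r clears $697.46 in 44 more payments. Total: 141 + 44 = 185 months.

185 months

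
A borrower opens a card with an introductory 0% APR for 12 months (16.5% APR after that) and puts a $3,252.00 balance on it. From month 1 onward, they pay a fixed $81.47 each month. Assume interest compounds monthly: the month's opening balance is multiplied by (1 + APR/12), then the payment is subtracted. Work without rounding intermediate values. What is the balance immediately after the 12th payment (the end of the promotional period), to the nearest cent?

Promo months 1–12 at r₀ = 0%/12 = 0; months 13+ at r₁ = 16.5%/12 = 0.01375.
After month 12 (no interest yet): B = $3,252.00 − 12·$81.47 = $2,274.36.

$2,274.36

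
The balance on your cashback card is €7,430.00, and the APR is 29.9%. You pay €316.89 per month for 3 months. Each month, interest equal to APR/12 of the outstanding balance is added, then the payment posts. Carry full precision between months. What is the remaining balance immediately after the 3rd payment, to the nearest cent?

Monthly rate r = 29.9%/12 = 2.49167% = 0.0249167.
Each month: B ← B·(1+r) − €316.89.
Month 1: interest €185.13; balance after payment €7,298.24.
Month 2: interest €181.85; balance after payment €7,163.20.
Month 3: interest €178.48; balance after payment €7,024.79.

€7,024.79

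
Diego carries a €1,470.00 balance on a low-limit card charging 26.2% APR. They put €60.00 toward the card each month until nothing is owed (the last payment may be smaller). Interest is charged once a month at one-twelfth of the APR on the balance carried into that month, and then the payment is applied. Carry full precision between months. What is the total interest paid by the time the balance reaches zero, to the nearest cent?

€656.81

Monthly rate r = 26.2%/12 = 2.18333% = 0.0218333.
Payoff takes n = ⌈−ln(1 − rB₀/P)/ln(1+r)⌉ = ⌈35.444⌉ = 36 payments; the last is €26.81.
Total paid = 35·€60.00 + €26.81 = €2,126.81.
Total interest = total paid − principal = €2,126.81 − €1,470.00 = €656.81.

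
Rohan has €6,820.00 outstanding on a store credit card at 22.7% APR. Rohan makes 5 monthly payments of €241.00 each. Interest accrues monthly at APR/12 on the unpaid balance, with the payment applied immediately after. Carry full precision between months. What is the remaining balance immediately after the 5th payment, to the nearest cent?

Monthly rate r = 22.7%/12 = 1.89167% = 0.0189167.
Each month: B ← B·(1+r) − €241.00.
Month 1: interest €129.01; balance after payment €6,708.01.
Month 2: interest €126.89; balance after payment €6,593.90.
Month 3: interest €124.73; balance after payment €6,477.64.
Month 4: interest €122.54; balance after payment €6,359.17.
Month 5: interest €120.29; balance after payment €6,238.47.

€6,238.47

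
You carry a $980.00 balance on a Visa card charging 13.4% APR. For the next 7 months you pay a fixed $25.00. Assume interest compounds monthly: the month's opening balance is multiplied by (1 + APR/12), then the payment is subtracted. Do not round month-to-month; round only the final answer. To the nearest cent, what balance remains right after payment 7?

Monthly rate r = 13.4%/12 = 1.11667% = 0.0111667.
Each month: B ← B·(1+r) − $25.00.
Month 1: interest $10.94; balance after payment $965.94.
Month 2: interest $10.79; balance after payment $951.73.
Month 3: interest $10.63; balance after payment $937.36.
Month 4: interest $10.47; balance after payment $922.82.
Month 5: interest $10.30; balance after payment $908.13.
Month 6: interest $10.14; balance after payment $893.27.
Month 7: interest $9.97; balance after payment $878.25.

$878.25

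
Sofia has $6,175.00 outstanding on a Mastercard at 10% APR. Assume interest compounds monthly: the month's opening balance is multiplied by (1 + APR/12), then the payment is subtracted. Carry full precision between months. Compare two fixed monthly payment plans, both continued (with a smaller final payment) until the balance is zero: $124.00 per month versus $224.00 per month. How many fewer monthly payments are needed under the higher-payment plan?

Monthly rate r = 10%/12 = 0.833333% = 0.00833333.
At $124.00/mo: n = ⌈−ln(1 − rB₀/P)/ln(1+r)⌉ = 65 payments (last $74.79); total interest = total paid − $6,175.00 = $1,835.79.
At $224.00/mo: 32 payments (last $101.30); total interest $870.30.
Payments saved = 65 − 32 = 33.

33 fewer payments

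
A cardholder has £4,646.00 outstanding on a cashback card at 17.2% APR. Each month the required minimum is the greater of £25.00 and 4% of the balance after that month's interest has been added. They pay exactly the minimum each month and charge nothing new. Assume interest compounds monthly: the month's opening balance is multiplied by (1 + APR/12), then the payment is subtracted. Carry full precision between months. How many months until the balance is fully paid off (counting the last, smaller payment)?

107 months

Monthly rate r = 17.2%/12 = 1.43333% = 0.0143333.
While 4% of the post-interest balance exceeds £25.00, each month B ← (B·(1+r))·(1 − 0.04), i.e. B shrinks by the factor (1+r)·0.96 = 0.97376.
This holds for months 1–76. Entering month 77 the balance is £615.78; 4% of the post-interest balance is now below £25.00, so the flat £25.00 minimum applies from here.
From month 77 a fixed £25.00 at rate r clears £615.78 in 31 more payments. Total: 76 + 31 = 107 months.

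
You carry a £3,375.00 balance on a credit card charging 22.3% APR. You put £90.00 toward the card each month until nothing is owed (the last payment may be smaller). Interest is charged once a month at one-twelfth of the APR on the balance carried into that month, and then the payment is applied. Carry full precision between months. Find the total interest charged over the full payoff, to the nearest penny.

Monthly rate r = 22.3%/12 = 1.85833% = 0.0185833.
Payoff takes n = ⌈−ln(1 − rB₀/P)/ln(1+r)⌉ = ⌈64.825⌉ = 65 payments; the last is £74.38.
Total paid = 64·£90.00 + £74.38 = £5,834.38.
Total interest = total paid − principal = £5,834.38 − £3,375.00 = £2,459.38.

£2,459.38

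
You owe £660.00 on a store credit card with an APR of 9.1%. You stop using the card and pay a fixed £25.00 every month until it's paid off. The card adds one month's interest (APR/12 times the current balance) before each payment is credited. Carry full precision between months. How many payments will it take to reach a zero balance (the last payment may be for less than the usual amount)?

30 payments

Monthly rate r = 9.1%/12 = 0.758333% = 0.00758333.
Recurrence: B ← B·(1+r) − £25.00.
Month 1: interest £5.00; balance after payment £640.00.
Month 2: interest £4.85; balance after payment £619.86.
Closed form: n = −ln(1 − rB₀/P)/ln(1+r) = −ln(0.7998)/ln(1.00758) ≈ 29.570, so the balance reaches zero during payment 30.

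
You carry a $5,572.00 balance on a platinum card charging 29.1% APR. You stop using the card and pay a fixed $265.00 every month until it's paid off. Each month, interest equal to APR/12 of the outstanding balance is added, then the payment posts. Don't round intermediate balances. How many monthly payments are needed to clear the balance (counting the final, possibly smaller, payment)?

Monthly rate r = 29.1%/12 = 2.425% = 0.02425.
Recurrence: B ← B·(1+r) − $265.00.
Month 1: interest $135.12; balance after payment $5,442.12.
Month 2: interest $131.97; balance after payment $5,309.09.
Closed form: n = −ln(1 − rB₀/P)/ln(1+r) = −ln(0.49011)/ln(1.02425) ≈ 29.762, so the balance reaches zero during payment 30.

30 months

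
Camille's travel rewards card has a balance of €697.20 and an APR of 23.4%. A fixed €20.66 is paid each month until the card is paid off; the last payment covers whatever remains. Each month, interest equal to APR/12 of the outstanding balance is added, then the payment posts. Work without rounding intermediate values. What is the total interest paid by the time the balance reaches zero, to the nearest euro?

Monthly rate r = 23.4%/12 = 1.95% = 0.0195.
Payoff takes n = ⌈−ln(1 − rB₀/P)/ln(1+r)⌉ = ⌈55.566⌉ = 56 payments; the last is €11.74.
Total paid = 55·€20.66 + €11.74 = €1,148.04.
Total interest = total paid − principal = €1,148.04 − €697.20 = €450.84.

€451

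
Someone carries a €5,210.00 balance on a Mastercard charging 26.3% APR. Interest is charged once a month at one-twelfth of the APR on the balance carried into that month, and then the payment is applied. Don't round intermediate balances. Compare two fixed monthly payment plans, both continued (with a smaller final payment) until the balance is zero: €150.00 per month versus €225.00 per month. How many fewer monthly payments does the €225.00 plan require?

34 fewer payments

Monthly rate r = 26.3%/12 = 2.19167% = 0.0219167.
At €150.00/mo: n = ⌈−ln(1 − rB₀/P)/ln(1+r)⌉ = 67 payments (last €9.89); total interest = total paid − €5,210.00 = €4,699.89.
At €225.00/mo: 33 payments (last €150.89); total interest €2,140.89.
Payments saved = 67 − 33 = 34.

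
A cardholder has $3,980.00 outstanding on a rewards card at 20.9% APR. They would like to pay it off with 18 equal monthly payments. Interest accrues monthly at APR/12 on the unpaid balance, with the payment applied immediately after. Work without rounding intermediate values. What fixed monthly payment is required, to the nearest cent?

Monthly rate r = 20.9%/12 = 1.74167% = 0.0174167.
Level-payment amortization: P = B₀·r / (1 − (1+r)^(−n)) = 3980.00·0.0174167 / (1 − 1.01742^(−18)).
Denominator 1 − (1+r)^(−18) = 0.267140467.
P = 69.3183 / 0.267140467 ≈ 259.48.

$259.48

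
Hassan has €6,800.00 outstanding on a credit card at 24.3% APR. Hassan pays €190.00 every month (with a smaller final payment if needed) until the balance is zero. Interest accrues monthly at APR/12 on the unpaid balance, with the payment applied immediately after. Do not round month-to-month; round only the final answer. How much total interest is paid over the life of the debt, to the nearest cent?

Monthly rate r = 24.3%/12 = 2.025% = 0.02025.
Payoff takes n = ⌈−ln(1 − rB₀/P)/ln(1+r)⌉ = ⌈64.348⌉ = 65 payments; the last is €66.54.
Total paid = 64·€190.00 + €66.54 = €12,226.54.
Total interest = total paid − principal = €12,226.54 − €6,800.00 = €5,426.54.

€5,426.54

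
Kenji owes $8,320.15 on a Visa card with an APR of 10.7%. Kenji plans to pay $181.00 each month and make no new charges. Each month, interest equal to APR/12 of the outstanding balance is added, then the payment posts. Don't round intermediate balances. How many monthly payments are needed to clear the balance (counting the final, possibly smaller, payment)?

Monthly rate r = 10.7%/12 = 0.891667% = 0.00891667.
Recurrence: B ← B·(1+r) − $181.00.
Month 1: interest $74.19; balance after payment $8,213.34.
Month 2: interest $73.24; balance after payment $8,105.57.
Closed form: n = −ln(1 − rB₀/P)/ln(1+r) = −ln(0.59012)/ln(1.00892) ≈ 59.414, so the balance reaches zero during payment 60.

60 payments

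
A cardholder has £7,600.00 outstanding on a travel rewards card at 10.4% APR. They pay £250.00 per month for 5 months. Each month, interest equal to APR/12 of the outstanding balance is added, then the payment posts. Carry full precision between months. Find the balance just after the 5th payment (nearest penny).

Monthly rate r = 10.4%/12 = 0.866667% = 0.00866667.
Each month: B ← B·(1+r) − £250.00.
Month 1: interest £65.87; balance after payment £7,415.87.
Month 2: interest £64.27; balance after payment £7,230.14.
Month 3: interest £62.66; balance after payment £7,042.80.
Month 4: interest £61.04; balance after payment £6,853.84.
Month 5: interest £59.40; balance after payment £6,663.24.

£6,663.24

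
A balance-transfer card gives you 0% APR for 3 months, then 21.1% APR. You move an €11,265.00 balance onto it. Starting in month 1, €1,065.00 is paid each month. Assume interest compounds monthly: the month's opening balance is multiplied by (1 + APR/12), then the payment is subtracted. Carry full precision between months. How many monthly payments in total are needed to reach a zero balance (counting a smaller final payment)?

12 payments

Promo months 1–3 at r₀ = 0%/12 = 0; months 4+ at r₁ = 21.1%/12 = 0.0175833.
After month 3 (no interest yet): B = €11,265.00 − 3·€1,065.00 = €8,070.00.
Then at r₁ with €1,065.00/mo: n₂ = −ln(1 − r₁·B/P)/ln(1+r₁) ≈ 8.20 → 9 more payments.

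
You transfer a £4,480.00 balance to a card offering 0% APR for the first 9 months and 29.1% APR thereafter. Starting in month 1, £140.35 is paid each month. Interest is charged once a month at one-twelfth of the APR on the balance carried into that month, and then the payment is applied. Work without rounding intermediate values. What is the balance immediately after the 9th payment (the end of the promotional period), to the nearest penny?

Promo months 1–9 at r₀ = 0%/12 = 0; months 10+ at r₁ = 29.1%/12 = 0.02425.
After month 9 (no interest yet): B = £4,480.00 − 9·£140.35 = £3,216.85.

£3,216.85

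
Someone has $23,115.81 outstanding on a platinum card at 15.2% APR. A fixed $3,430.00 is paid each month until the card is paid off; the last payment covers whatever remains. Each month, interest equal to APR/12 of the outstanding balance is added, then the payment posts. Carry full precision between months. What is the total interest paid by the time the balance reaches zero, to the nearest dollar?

$1,201

Monthly rate r = 15.2%/12 = 1.26667% = 0.0126667.
Payoff takes n = ⌈−ln(1 − rB₀/P)/ln(1+r)⌉ = ⌈7.089⌉ = 8 payments; the last is $306.91.
Total paid = 7·$3,430.00 + $306.91 = $24,316.91.
Total interest = total paid − principal = $24,316.91 − $23,115.81 = $1,201.10.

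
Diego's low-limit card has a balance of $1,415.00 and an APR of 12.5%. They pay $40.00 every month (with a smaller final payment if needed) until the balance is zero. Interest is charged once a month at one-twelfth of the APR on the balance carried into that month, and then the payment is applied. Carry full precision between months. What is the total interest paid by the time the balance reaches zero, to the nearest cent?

Monthly rate r = 12.5%/12 = 1.04167% = 0.0104167.
Payoff takes n = ⌈−ln(1 − rB₀/P)/ln(1+r)⌉ = ⌈44.355⌉ = 45 payments; the last is $14.25.
Total paid = 44·$40.00 + $14.25 = $1,774.25.
Total interest = total paid − principal = $1,774.25 − $1,415.00 = $359.25.

$359.25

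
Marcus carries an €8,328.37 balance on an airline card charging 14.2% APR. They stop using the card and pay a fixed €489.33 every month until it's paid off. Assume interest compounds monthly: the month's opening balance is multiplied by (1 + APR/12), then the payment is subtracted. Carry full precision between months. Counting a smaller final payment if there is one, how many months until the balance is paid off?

20 months

Monthly rate r = 14.2%/12 = 1.18333% = 0.0118333.
Recurrence: B ← B·(1+r) − €489.33.
Month 1: interest €98.55; balance after payment €7,937.59.
Month 2: interest €93.93; balance after payment €7,542.19.
Closed form: n = −ln(1 − rB₀/P)/ln(1+r) = −ln(0.7986)/ln(1.01183) ≈ 19.118, so the balance reaches zero during payment 20.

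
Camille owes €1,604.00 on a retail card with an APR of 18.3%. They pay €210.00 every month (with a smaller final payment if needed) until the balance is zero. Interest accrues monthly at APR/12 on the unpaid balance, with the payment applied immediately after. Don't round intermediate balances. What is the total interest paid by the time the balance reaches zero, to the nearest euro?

€115

Monthly rate r = 18.3%/12 = 1.525% = 0.01525.
Payoff takes n = ⌈−ln(1 − rB₀/P)/ln(1+r)⌉ = ⌈8.183⌉ = 9 payments; the last is €38.58.
Total paid = 8·€210.00 + €38.58 = €1,718.58.
Total interest = total paid − principal = €1,718.58 − €1,604.00 = €114.58.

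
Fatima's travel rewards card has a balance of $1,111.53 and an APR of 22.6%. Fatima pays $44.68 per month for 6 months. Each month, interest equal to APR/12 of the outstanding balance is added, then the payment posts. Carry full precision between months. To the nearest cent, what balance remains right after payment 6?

Monthly rate r = 22.6%/12 = 1.88333% = 0.0188333.
Each month: B ← B·(1+r) − $44.68.
Month 1: interest $20.93; balance after payment $1,087.78.
Month 2: interest $20.49; balance after payment $1,063.59.
Month 3: interest $20.03; balance after payment $1,038.94.
Month 4: interest $19.57; balance after payment $1,013.83.
Month 5: interest $19.09; balance after payment $988.24.
Month 6: interest $18.61; balance after payment $962.17.

$962.17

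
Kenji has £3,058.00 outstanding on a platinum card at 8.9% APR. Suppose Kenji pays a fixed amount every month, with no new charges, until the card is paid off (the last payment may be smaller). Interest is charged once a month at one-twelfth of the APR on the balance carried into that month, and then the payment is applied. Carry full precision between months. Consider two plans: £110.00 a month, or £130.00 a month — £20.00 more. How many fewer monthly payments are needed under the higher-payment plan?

6 fewer payments

Monthly rate r = 8.9%/12 = 0.741667% = 0.00741667.
At £110.00/mo: n = ⌈−ln(1 − rB₀/P)/ln(1+r)⌉ = 32 payments (last £27.38); total interest = total paid − £3,058.00 = £379.38.
At £130.00/mo: 26 payments (last £122.97); total interest £314.97.
Payments saved = 32 − 26 = 6.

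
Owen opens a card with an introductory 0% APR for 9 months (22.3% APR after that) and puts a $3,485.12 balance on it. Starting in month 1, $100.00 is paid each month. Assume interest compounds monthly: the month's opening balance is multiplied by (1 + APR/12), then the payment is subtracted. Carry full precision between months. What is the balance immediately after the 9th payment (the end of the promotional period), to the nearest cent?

$2,585.12

Promo months 1–9 at r₀ = 0%/12 = 0; months 10+ at r₁ = 22.3%/12 = 0.0185833.
After month 9 (no interest yet): B = $3,485.12 − 9·$100.00 = $2,585.12.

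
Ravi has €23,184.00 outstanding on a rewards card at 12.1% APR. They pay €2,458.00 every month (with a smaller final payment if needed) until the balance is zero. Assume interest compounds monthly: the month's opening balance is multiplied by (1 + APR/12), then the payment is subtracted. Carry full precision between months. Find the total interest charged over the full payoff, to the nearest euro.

€1,301

Monthly rate r = 12.1%/12 = 1.00833% = 0.0100833.
Payoff takes n = ⌈−ln(1 − rB₀/P)/ln(1+r)⌉ = ⌈9.961⌉ = 10 payments; the last is €2,362.85.
Total paid = 9·€2,458.00 + €2,362.85 = €24,484.85.
Total interest = total paid − principal = €24,484.85 − €23,184.00 = €1,300.85.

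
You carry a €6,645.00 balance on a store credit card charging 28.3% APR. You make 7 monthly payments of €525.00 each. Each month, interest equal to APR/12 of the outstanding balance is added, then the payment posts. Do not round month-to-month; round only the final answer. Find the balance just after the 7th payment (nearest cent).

€3,877.24

Monthly rate r = 28.3%/12 = 2.35833% = 0.0235833.
Each month: B ← B·(1+r) − €525.00.
Month 1: interest €156.71; balance after payment €6,276.71.
Month 2: interest €148.03; balance after payment €5,899.74.
Month 3: interest €139.14; balance after payment €5,513.87.
Month 4: interest €130.04; balance after payment €5,118.91.
Month 5: interest €120.72; balance after payment €4,714.63.
Month 6: interest €111.19; balance after payment €4,300.82.
Month 7: interest €101.43; balance after payment €3,877.24.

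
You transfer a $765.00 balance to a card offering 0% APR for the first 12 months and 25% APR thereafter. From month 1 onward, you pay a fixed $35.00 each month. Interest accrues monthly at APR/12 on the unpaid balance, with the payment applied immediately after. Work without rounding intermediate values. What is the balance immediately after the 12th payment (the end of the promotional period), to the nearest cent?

Promo months 1–12 at r₀ = 0%/12 = 0; months 13+ at r₁ = 25%/12 = 0.0208333.
After month 12 (no interest yet): B = $765.00 − 12·$35.00 = $345.00.

$345.00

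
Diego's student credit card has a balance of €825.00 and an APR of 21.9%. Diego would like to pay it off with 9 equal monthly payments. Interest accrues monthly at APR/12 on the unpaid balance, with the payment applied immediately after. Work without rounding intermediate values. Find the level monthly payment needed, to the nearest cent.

€100.23

Monthly rate r = 21.9%/12 = 1.825% = 0.01825.
Level-payment amortization: P = B₀·r / (1 − (1+r)^(−n)) = 825.00·0.01825 / (1 − 1.01825^(−9)).
Denominator 1 − (1+r)^(−9) = 0.15021271.
P = 15.0562 / 0.15021271 ≈ 100.23.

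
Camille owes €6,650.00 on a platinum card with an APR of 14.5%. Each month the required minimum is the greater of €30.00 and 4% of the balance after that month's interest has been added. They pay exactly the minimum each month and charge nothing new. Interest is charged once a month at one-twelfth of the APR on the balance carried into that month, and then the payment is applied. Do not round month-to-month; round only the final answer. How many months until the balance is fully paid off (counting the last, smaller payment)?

106 months

Monthly rate r = 14.5%/12 = 1.20833% = 0.0120833.
While 4% of the post-interest balance exceeds €30.00, each month B ← (B·(1+r))·(1 − 0.04), i.e. B shrinks by the factor (1+r)·0.96 = 0.9716.
This holds for months 1–77. Entering month 78 the balance is €723.37; 4% of the post-interest balance is now below €30.00, so the flat €30.00 minimum applies from here.
From month 78 a fixed €30.00 at rate r clears €723.37 in 29 more payments. Total: 77 + 29 = 106 months.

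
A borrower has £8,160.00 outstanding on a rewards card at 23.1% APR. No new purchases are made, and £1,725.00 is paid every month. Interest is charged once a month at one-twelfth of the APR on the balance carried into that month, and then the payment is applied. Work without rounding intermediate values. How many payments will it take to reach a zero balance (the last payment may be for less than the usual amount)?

6 months

Monthly rate r = 23.1%/12 = 1.925% = 0.01925.
Recurrence: B ← B·(1+r) − £1,725.00.
Month 1: interest £157.08; balance after payment £6,592.08.
Month 2: interest £126.90; balance after payment £4,993.98.
Month 3: interest £96.13; balance after payment £3,365.11.
Month 4: interest £64.78; balance after payment £1,704.89.
Month 5: interest £32.82; balance after payment £12.71.
Month 6: interest £0.24; balance after payment £0.00.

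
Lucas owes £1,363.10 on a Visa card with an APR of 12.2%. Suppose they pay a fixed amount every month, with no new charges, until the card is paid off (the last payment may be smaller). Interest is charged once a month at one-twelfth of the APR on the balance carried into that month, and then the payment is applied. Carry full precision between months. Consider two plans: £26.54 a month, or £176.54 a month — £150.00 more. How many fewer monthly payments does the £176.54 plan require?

65 fewer payments

Monthly rate r = 12.2%/12 = 1.01667% = 0.0101667.
At £26.54/mo: n = ⌈−ln(1 − rB₀/P)/ln(1+r)⌉ = 74 payments (last £0.17); total interest = total paid − £1,363.10 = £574.49.
At £176.54/mo: 9 payments (last £14.53); total interest £63.75.
Payments saved = 74 − 9 = 65.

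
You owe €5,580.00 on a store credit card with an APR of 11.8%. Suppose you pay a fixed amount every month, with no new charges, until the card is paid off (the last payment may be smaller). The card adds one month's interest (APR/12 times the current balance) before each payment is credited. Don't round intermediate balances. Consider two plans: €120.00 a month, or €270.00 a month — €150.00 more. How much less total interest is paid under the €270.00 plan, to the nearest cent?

€1,225.67

Monthly rate r = 11.8%/12 = 0.983333% = 0.00983333.
At €120.00/mo: n = ⌈−ln(1 − rB₀/P)/ln(1+r)⌉ = 63 payments (last €54.32); total interest = total paid − €5,580.00 = €1,914.32.
At €270.00/mo: 24 payments (last €58.65); total interest €688.65.
Interest saved = €1,914.32 − €688.65 = €1,225.67.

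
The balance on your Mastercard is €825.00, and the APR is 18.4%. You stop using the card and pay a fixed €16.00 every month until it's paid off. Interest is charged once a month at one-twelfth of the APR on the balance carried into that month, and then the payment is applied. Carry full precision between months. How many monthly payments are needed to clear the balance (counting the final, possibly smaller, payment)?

103 months

Monthly rate r = 18.4%/12 = 1.53333% = 0.0153333.
Recurrence: B ← B·(1+r) − €16.00.
Month 1: interest €12.65; balance after payment €821.65.
Month 2: interest €12.60; balance after payment €818.25.
Closed form: n = −ln(1 − rB₀/P)/ln(1+r) = −ln(0.20938)/ln(1.01533) ≈ 102.756, so the balance reaches zero during payment 103.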